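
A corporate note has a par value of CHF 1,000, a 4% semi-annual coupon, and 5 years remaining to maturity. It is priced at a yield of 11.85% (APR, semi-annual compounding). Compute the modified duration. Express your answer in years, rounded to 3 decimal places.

4.232 years

Periodic yield y = 0.05925. First find Macaulay duration:
  t   CF        PV=CF/(1+0.05925)^t    t·PV
  1        20.00        18.8813        18.8813
  2        20.00        17.8251        35.6503
  3        20.00        16.8281        50.4842
  4        20.00        15.8868        63.5472
  5        20.00        14.9981        74.9907
  6        20.00        14.1592        84.9553
  7        20.00        13.3672        93.5705
  8        20.00        12.6195       100.9560
  9        20.00        11.9136       107.2226
  10    1,020.00       573.6083     5,736.0832
  Σ                    710.0873     6,366.3413
P = 710.0873; Macaulay duration = 6,366.3413 / 710.0873 = 8.96558 half-year periods = 4.48279 years.
Modified duration = D_Mac / (1 + y) = 4.48279 / 1.05925 = 4.23204 years.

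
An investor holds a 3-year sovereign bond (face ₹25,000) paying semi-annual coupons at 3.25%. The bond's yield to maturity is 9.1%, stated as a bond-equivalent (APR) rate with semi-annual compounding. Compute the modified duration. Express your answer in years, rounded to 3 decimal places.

2.746 years

Periodic yield y = 0.0455. First find Macaulay duration:
  t   CF        PV=CF/(1+0.0455)^t    t·PV
  1       406.25       388.5701       388.5701
  2       406.25       371.6596       743.3191
  3       406.25       355.4850     1,066.4550
  4       406.25       340.0143     1,360.0573
  5       406.25       325.2170     1,626.0848
  6    25,406.25    19,453.4371   116,720.6224
  Σ                 21,234.3830   121,905.1087
P = 21,234.3830; Macaulay duration = 121,905.1087 / 21,234.3830 = 5.74093 half-year periods = 2.87047 years.
Modified duration = D_Mac / (1 + y) = 2.87047 / 1.0455 = 2.74554 years.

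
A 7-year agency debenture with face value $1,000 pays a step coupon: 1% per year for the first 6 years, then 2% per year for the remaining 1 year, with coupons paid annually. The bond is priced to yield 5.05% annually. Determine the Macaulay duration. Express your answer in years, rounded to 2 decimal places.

Periodic yield y = 0.0505. Discount each cash flow and weight by its year:
  t   CF        PV=CF/(1+0.0505)^t    t·PV
  1        10.00         9.5193         9.5193
  2        10.00         9.0617        18.1233
  3        10.00         8.6260        25.8781
  4        10.00         8.2114        32.8455
  5        10.00         7.8166        39.0832
  6        10.00         7.4409        44.6452
  7     1,020.00       722.4832     5,057.3827
  Σ                    773.1591     5,227.4773
Price P = Σ PV = 773.1591.
Macaulay duration = Σ(t·PV) / P = 5,227.4773 / 773.1591 = 6.76119 years.

6.76 years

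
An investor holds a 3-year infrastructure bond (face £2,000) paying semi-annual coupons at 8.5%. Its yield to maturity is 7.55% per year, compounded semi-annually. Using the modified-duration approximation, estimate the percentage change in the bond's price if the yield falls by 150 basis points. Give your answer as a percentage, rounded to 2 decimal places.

+3.92%

Periodic yield y = 0.03775. Modified duration first:
  t   CF        PV=CF/(1+0.03775)^t    t·PV
  1        85.00        81.9080        81.9080
  2        85.00        78.9284       157.8569
  3        85.00        76.0573       228.1718
  4        85.00        73.2905       293.1622
  5        85.00        70.6245       353.1224
  6     2,085.00     1,669.3585    10,016.1509
  Σ                  2,050.1672    11,130.3720
P = 2,050.1672; D_Mac = 5.42901 half-year periods = 2.71450 yrs; D_mod = 2.71450/(1+0.03775) = 2.61576 yrs.
ΔP/P ≈ -D_mod · Δy = -2.61576 × (-0.015) = +0.039236 = +3.9236%.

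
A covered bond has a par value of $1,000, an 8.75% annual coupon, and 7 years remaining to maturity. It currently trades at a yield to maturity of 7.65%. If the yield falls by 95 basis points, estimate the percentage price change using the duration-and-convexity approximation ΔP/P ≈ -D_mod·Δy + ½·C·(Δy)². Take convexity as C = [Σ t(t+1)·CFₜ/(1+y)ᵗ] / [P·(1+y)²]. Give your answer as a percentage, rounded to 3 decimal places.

With y = 0.0765:
  t   CF        PV=CF/(1+0.0765)^t    t·PV        t(t+1)·PV
  1        87.50        81.2819        81.2819         162.5639
  2        87.50        75.5057       151.0115         453.0345
  3        87.50        70.1400       210.4201         841.6804
  4        87.50        65.1556       260.6225       1,303.1125
  5        87.50        60.5254       302.6271       1,815.7629
  6        87.50        56.2243       337.3456       2,361.4195
  7     1,087.50       649.1290     4,543.9032      36,351.2252
  Σ                  1,057.9621     5,887.2120      43,288.7988
P = 1,057.9621; D_Mac = 5.56467 yrs; D_mod = 5.16923 yrs; C = 35.30835.
Duration effect: -5.16923 × (-0.0095) = +0.049108
Convexity effect: 0.5 × 35.30835 × (-0.0095)² = +0.0015933
ΔP/P ≈ +0.049108 + 0.0015933 = +0.050701 = +5.0701%.

+5.070%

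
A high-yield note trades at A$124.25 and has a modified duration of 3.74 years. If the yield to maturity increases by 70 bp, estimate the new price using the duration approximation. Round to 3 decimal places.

Duration approximation: ΔP/P ≈ -D_mod · Δy = -3.74 × (+0.007) = -0.026180.
New price ≈ 124.25 × (1 - 0.026180) = 120.997135.

A$120.997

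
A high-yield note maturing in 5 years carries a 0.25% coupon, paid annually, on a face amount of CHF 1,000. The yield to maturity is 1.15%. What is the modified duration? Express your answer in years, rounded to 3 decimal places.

Periodic yield y = 0.0115. First find Macaulay duration:
  t   CF        PV=CF/(1+0.0115)^t    t·PV
  1         2.50         2.4716         2.4716
  2         2.50         2.4435         4.8870
  3         2.50         2.4157         7.2471
  4         2.50         2.3882         9.5529
  5     1,002.50       946.7928     4,733.9640
  Σ                    956.5118     4,758.1225
P = 956.5118; Macaulay duration = 4,758.1225 / 956.5118 = 4.97445 years.
Modified duration = D_Mac / (1 + y) = 4.97445 / 1.0115 = 4.91790 years.

4.918 years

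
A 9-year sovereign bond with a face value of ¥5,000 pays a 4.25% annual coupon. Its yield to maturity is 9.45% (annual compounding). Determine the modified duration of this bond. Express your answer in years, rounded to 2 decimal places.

6.71 years

Periodic yield y = 0.0945. First find Macaulay duration:
  t   CF        PV=CF/(1+0.0945)^t    t·PV
  1       212.50       194.1526       194.1526
  2       212.50       177.3893       354.7786
  3       212.50       162.0734       486.2201
  4       212.50       148.0798       592.3193
  5       212.50       135.2945       676.4724
  6       212.50       123.6131       741.6783
  7       212.50       112.9402       790.5814
  8       212.50       103.1889       825.5109
  9     5,212.50     2,312.6195    20,813.5751
  Σ                  3,469.3511    25,475.2887
P = 3,469.3511; Macaulay duration = 25,475.2887 / 3,469.3511 = 7.34295 years.
Modified duration = D_Mac / (1 + y) = 7.34295 / 1.0945 = 6.70896 years.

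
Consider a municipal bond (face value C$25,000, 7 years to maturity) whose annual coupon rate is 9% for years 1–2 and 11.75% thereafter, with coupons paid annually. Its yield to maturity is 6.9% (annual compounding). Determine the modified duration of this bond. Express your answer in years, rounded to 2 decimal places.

5.16 years

Periodic yield y = 0.069. First find Macaulay duration:
  t   CF        PV=CF/(1+0.069)^t    t·PV
  1     2,250.00     2,104.7708     2,104.7708
  2     2,250.00     1,968.9156     3,937.8313
  3     2,937.50     2,404.6106     7,213.8318
  4     2,937.50     2,249.4019     8,997.6075
  5     2,937.50     2,104.2113    10,521.0565
  6     2,937.50     1,968.3922    11,810.3534
  7    27,937.50    17,512.3168   122,586.2173
  Σ                 30,312.6192   167,171.6687
P = 30,312.6192; Macaulay duration = 167,171.6687 / 30,312.6192 = 5.51492 years.
Modified duration = D_Mac / (1 + y) = 5.51492 / 1.069 = 5.15895 years.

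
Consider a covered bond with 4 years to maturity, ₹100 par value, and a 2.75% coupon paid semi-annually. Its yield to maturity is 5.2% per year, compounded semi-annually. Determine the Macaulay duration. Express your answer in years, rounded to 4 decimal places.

Periodic yield y = 0.026. Discount each cash flow and weight by its period:
  t   CF        PV=CF/(1+0.026)^t    t·PV
  1        1.375         1.3402         1.3402
  2        1.375         1.3062         2.6124
  3        1.375         1.2731         3.8193
  4        1.375         1.2408         4.9633
  5        1.375         1.2094         6.0469
  6        1.375         1.1787         7.0724
  7        1.375         1.1489         8.0421
  8      101.375        82.5566       660.4531
  Σ                     91.2539       694.3497
Price P = Σ PV = 91.2539.
Macaulay duration = Σ(t·PV) / P = 694.3497 / 91.2539 = 7.60899 half-year periods.
In years: 7.60899 / 2 = 3.80449 years.

3.8045 years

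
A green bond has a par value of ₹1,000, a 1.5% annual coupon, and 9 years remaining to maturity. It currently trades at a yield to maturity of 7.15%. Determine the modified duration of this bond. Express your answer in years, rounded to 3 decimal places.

Periodic yield y = 0.0715. First find Macaulay duration:
  t   CF        PV=CF/(1+0.0715)^t    t·PV
  1        15.00        13.9991        13.9991
  2        15.00        13.0649        26.1298
  3        15.00        12.1931        36.5794
  4        15.00        11.3795        45.5179
  5        15.00        10.6201        53.1007
  6        15.00         9.9115        59.4688
  7        15.00         9.2501        64.7506
  8        15.00         8.6328        69.0627
  9     1,015.00       545.1757     4,906.5810
  Σ                    634.2268     5,275.1901
P = 634.2268; Macaulay duration = 5,275.1901 / 634.2268 = 8.31751 years.
Modified duration = D_Mac / (1 + y) = 8.31751 / 1.0715 = 7.76250 years.

7.762 years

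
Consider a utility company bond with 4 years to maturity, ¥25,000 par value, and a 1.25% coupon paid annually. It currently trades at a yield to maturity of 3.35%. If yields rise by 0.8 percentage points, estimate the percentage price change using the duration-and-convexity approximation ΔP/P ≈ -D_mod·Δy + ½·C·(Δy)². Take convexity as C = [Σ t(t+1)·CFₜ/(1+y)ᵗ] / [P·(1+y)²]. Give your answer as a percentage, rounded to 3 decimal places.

With y = 0.0335:
  t   CF        PV=CF/(1+0.0335)^t    t·PV        t(t+1)·PV
  1       312.50       302.3706       302.3706         604.7412
  2       312.50       292.5695       585.1390       1,755.4170
  3       312.50       283.0861       849.2584       3,397.0335
  4    25,312.50    22,186.7207    88,746.8829     443,734.4145
  Σ                 23,064.7469    90,483.6509     449,491.6061
P = 23,064.7469; D_Mac = 3.92303 yrs; D_mod = 3.79587 yrs; C = 18.24534.
Duration effect: -3.79587 × (+0.008) = -0.030367
Convexity effect: 0.5 × 18.24534 × (0.008)² = +0.0005839
ΔP/P ≈ -0.030367 + 0.0005839 = -0.029783 = -2.9783%.

-2.978%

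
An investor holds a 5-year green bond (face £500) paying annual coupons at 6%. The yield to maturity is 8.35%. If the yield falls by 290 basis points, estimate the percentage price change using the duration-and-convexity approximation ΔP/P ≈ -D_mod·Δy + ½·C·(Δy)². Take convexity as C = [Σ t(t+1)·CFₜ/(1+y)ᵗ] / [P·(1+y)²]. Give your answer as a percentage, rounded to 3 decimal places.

With y = 0.0835:
  t   CF        PV=CF/(1+0.0835)^t    t·PV        t(t+1)·PV
  1        30.00        27.6880        27.6880          55.3761
  2        30.00        25.5543        51.1085         153.3256
  3        30.00        23.5849        70.7548         283.0191
  4        30.00        21.7674        87.0694         435.3470
  5       530.00       354.9207     1,774.6033      10,647.6201
  Σ                    453.5153     2,011.2241      11,574.6879
P = 453.5153; D_Mac = 4.43474 yrs; D_mod = 4.09298 yrs; C = 21.74000.
Duration effect: -4.09298 × (-0.029) = +0.118696
Convexity effect: 0.5 × 21.74000 × (-0.029)² = +0.0091417
ΔP/P ≈ +0.118696 + 0.0091417 = +0.127838 = +12.7838%.

+12.784%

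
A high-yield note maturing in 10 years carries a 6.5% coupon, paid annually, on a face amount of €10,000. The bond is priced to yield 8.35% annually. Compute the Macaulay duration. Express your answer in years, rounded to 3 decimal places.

7.479 years

Periodic yield y = 0.0835. Discount each cash flow and weight by its year:
  t   CF        PV=CF/(1+0.0835)^t    t·PV
  1       650.00       599.9077       599.9077
  2       650.00       553.6758     1,107.3516
  3       650.00       511.0067     1,533.0202
  4       650.00       471.6260     1,886.5038
  5       650.00       435.2801     2,176.4003
  6       650.00       401.7352     2,410.4111
  7       650.00       370.7754     2,595.4280
  8       650.00       342.2016     2,737.6128
  9       650.00       315.8298     2,842.4683
  10   10,650.00     4,775.9575    47,759.5748
  Σ                  8,777.9957    65,648.6784
Price P = Σ PV = 8,777.9957.
Macaulay duration = Σ(t·PV) / P = 65,648.6784 / 8,777.9957 = 7.47878 years.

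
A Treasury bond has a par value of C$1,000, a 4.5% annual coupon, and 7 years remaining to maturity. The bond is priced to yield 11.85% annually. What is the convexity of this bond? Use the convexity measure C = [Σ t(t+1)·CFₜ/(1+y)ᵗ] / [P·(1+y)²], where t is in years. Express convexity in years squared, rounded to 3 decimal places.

With y = 0.1185:
  t   CF        PV=CF/(1+0.1185)^t    t·PV        t(t+1)·PV
  1        45.00        40.2325        40.2325          80.4649
  2        45.00        35.9700        71.9400         215.8200
  3        45.00        32.1591        96.4774         385.9098
  4        45.00        28.7520       115.0081         575.0407
  5        45.00        25.7059       128.5294         771.1766
  6        45.00        22.9825       137.8948         965.2635
  7     1,045.00       477.1604     3,340.1226      26,720.9810
  Σ                    662.9624     3,930.2049      29,714.6565
P = 662.9624.
Convexity = Σ t(t+1)·PV / [P·(1+y)²] = 29,714.6565 / (662.9624 × 1.251042) = 35.82695.

35.827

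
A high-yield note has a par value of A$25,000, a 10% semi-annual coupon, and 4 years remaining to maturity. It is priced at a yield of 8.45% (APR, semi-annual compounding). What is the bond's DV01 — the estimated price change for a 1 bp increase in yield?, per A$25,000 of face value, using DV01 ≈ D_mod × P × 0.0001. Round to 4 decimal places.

Periodic yield y = 0.04225.
  t   CF        PV=CF/(1+0.04225)^t    t·PV
  1     1,250.00     1,199.3284     1,199.3284
  2     1,250.00     1,150.7108     2,301.4217
  3     1,250.00     1,104.0641     3,312.1924
  4     1,250.00     1,059.3084     4,237.2334
  5     1,250.00     1,016.3669     5,081.8343
  6     1,250.00       975.1661     5,850.9965
  7     1,250.00       935.6355     6,549.4484
  8    26,250.00    18,851.8544   150,814.8354
  Σ                 26,292.4346   179,347.2905
P = 26,292.4346; D_Mac = 6.82125 half-year periods = 3.41063 yrs; D_mod = 3.27237 yrs.
DV01 ≈ 3.27237 × 26,292.4346 × 0.0001 = 8.603852.

A$8.6039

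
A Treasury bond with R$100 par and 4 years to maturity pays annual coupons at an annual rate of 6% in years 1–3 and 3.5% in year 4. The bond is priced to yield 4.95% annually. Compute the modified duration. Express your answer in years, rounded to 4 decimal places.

Periodic yield y = 0.0495. First find Macaulay duration:
  t   CF        PV=CF/(1+0.0495)^t    t·PV
  1         6.00         5.7170         5.7170
  2         6.00         5.4474        10.8947
  3         6.00         5.1904        15.5713
  4       103.50        85.3121       341.2484
  Σ                    101.6669       373.4314
P = 101.6669; Macaulay duration = 373.4314 / 101.6669 = 3.67309 years.
Modified duration = D_Mac / (1 + y) = 3.67309 / 1.0495 = 3.49985 years.

3.4998 years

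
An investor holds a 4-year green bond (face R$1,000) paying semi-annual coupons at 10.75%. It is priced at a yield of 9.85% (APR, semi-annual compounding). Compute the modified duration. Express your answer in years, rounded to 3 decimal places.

Periodic yield y = 0.04925. First find Macaulay duration:
  t   CF        PV=CF/(1+0.04925)^t    t·PV
  1        53.75        51.2271        51.2271
  2        53.75        48.8226        97.6451
  3        53.75        46.5309       139.5927
  4        53.75        44.3468       177.3873
  5        53.75        42.2653       211.3263
  6        53.75        40.2814       241.6884
  7        53.75        38.3907       268.7346
  8     1,053.75       717.3081     5,738.4652
  Σ                  1,029.1728     6,926.0668
P = 1,029.1728; Macaulay duration = 6,926.0668 / 1,029.1728 = 6.72974 half-year periods = 3.36487 years.
Modified duration = D_Mac / (1 + y) = 3.36487 / 1.04925 = 3.20693 years.

3.207 years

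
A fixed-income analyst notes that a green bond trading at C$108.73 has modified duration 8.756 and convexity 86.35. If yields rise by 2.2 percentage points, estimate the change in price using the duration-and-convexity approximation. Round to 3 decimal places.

-C$18.673

Duration effect: -D_mod·Δy = -8.756 × (+0.022) = -0.192632
Convexity effect: ½·C·(Δy)² = 0.5 × 86.35 × (0.022)² = +0.0208967
ΔP/P ≈ -0.192632 + 0.0208967 = -0.1717353
ΔP ≈ 108.73 × (-0.1717353) = -18.672779169.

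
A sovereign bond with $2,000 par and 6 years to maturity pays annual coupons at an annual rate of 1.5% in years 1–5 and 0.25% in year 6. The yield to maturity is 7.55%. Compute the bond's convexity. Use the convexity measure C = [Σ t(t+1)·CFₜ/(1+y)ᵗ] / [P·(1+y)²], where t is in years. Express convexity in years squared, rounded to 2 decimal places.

With y = 0.0755:
  t   CF        PV=CF/(1+0.0755)^t    t·PV        t(t+1)·PV
  1        30.00        27.8940        27.8940          55.7880
  2        30.00        25.9358        51.8717         155.6151
  3        30.00        24.1152        72.3455         289.3818
  4        30.00        22.4223        89.6891         448.4454
  5        30.00        20.8482       104.2411         625.4469
  6     2,005.00     1,295.5432     7,773.2590      54,412.8131
  Σ                  1,416.7587     8,119.3004      55,987.4903
P = 1,416.7587.
Convexity = Σ t(t+1)·PV / [P·(1+y)²] = 55,987.4903 / (1,416.7587 × 1.156700) = 34.16444.

34.16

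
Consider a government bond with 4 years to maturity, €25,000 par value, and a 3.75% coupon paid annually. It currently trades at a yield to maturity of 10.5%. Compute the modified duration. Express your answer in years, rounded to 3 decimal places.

Periodic yield y = 0.105. First find Macaulay duration:
  t   CF        PV=CF/(1+0.105)^t    t·PV
  1       937.50       848.4163       848.4163
  2       937.50       767.7975     1,535.5951
  3       937.50       694.8394     2,084.5182
  4    25,937.50    17,397.1858    69,588.7432
  Σ                 19,708.2391    74,057.2729
P = 19,708.2391; Macaulay duration = 74,057.2729 / 19,708.2391 = 3.75768 years.
Modified duration = D_Mac / (1 + y) = 3.75768 / 1.105 = 3.40062 years.

3.401 years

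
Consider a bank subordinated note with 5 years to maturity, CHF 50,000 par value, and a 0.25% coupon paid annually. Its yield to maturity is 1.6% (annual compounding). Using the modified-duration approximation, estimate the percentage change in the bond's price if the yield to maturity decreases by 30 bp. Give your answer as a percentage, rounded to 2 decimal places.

+1.47%

Periodic yield y = 0.016. Modified duration first:
  t   CF        PV=CF/(1+0.016)^t    t·PV
  1       125.00       123.0315       123.0315
  2       125.00       121.0940       242.1880
  3       125.00       119.1870       357.5610
  4       125.00       117.3100       469.2402
  5    50,125.00    46,300.5176   231,502.5879
  Σ                 46,781.1401   232,694.6085
P = 46,781.1401; D_Mac = 4.97411 yrs; D_mod = 4.97411/(1+0.016) = 4.89578 yrs.
ΔP/P ≈ -D_mod · Δy = -4.89578 × (-0.003) = +0.014687 = +1.4687%.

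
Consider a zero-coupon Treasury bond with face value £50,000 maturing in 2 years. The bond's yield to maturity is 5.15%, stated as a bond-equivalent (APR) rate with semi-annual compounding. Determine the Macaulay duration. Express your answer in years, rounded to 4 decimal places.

A zero-coupon bond has a single cash flow at maturity, so its Macaulay duration equals its maturity: 2 years.
(Equivalently: 4 semi-annual periods ÷ 2 = 2 years.)

2.0000 years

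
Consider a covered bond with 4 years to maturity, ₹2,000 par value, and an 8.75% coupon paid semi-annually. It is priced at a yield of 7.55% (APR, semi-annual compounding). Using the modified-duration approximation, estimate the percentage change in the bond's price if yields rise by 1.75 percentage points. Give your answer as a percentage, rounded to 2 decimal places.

-5.86%

Periodic yield y = 0.03775. Modified duration first:
  t   CF        PV=CF/(1+0.03775)^t    t·PV
  1        87.50        84.3170        84.3170
  2        87.50        81.2499       162.4997
  3        87.50        78.2942       234.8827
  4        87.50        75.4462       301.7846
  5        87.50        72.7017       363.5083
  6        87.50        70.0570       420.3421
  7        87.50        67.5086       472.5599
  8     2,087.50     1,551.9744    12,415.7950
  Σ                  2,081.5489    14,455.6894
P = 2,081.5489; D_Mac = 6.94468 half-year periods = 3.47234 yrs; D_mod = 3.47234/(1+0.03775) = 3.34603 yrs.
ΔP/P ≈ -D_mod · Δy = -3.34603 × (+0.0175) = -0.058555 = -5.8555%.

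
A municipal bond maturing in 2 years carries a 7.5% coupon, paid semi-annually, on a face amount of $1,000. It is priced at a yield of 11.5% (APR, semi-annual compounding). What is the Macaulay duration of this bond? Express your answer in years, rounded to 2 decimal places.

1.89 years

Periodic yield y = 0.0575. Discount each cash flow and weight by its period:
  t   CF        PV=CF/(1+0.0575)^t    t·PV
  1        37.50        35.4610        35.4610
  2        37.50        33.5329        67.0657
  3        37.50        31.7096        95.1287
  4     1,037.50       829.5959     3,318.3836
  Σ                    930.2993     3,516.0390
Price P = Σ PV = 930.2993.
Macaulay duration = Σ(t·PV) / P = 3,516.0390 / 930.2993 = 3.77947 half-year periods.
In years: 3.77947 / 2 = 1.88974 years.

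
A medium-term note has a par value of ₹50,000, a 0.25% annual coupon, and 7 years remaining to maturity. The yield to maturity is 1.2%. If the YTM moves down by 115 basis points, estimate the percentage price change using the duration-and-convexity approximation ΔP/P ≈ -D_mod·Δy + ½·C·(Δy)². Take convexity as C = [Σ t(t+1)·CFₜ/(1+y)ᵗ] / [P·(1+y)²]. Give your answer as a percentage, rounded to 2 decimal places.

+8.25%

With y = 0.012:
  t   CF        PV=CF/(1+0.012)^t    t·PV        t(t+1)·PV
  1       125.00       123.5178       123.5178         247.0356
  2       125.00       122.0531       244.1063         732.3189
  3       125.00       120.6059       361.8176       1,447.2705
  4       125.00       119.1758       476.7031       2,383.5154
  5       125.00       117.7626       588.8131       3,532.8785
  6       125.00       116.3662       698.1973       4,887.3814
  7    50,125.00    46,109.5409   322,766.7863   2,582,134.2905
  Σ                 46,829.0223   325,259.9415   2,595,364.6907
P = 46,829.0223; D_Mac = 6.94569 yrs; D_mod = 6.86333 yrs; C = 54.11557.
Duration effect: -6.86333 × (-0.0115) = +0.078928
Convexity effect: 0.5 × 54.11557 × (-0.0115)² = +0.0035784
ΔP/P ≈ +0.078928 + 0.0035784 = +0.082507 = +8.2507%.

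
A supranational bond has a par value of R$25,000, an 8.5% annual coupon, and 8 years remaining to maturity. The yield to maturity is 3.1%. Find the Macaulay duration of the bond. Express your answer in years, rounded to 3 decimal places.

Periodic yield y = 0.031. Discount each cash flow and weight by its year:
  t   CF        PV=CF/(1+0.031)^t    t·PV
  1     2,125.00     2,061.1057     2,061.1057
  2     2,125.00     1,999.1326     3,998.2652
  3     2,125.00     1,939.0229     5,817.0687
  4     2,125.00     1,880.7206     7,522.8823
  5     2,125.00     1,824.1713     9,120.8563
  6     2,125.00     1,769.3223    10,615.9336
  7     2,125.00     1,716.1225    12,012.8573
  8    27,125.00    21,247.1373   169,977.0985
  Σ                 34,436.7351   221,126.0676
Price P = Σ PV = 34,436.7351.
Macaulay duration = Σ(t·PV) / P = 221,126.0676 / 34,436.7351 = 6.42123 years.

6.421 years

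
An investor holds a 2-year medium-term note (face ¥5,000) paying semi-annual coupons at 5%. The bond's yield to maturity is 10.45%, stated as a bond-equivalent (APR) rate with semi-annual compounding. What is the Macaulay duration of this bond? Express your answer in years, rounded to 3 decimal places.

Periodic yield y = 0.05225. Discount each cash flow and weight by its period:
  t   CF        PV=CF/(1+0.05225)^t    t·PV
  1       125.00       118.7931       118.7931
  2       125.00       112.8943       225.7887
  3       125.00       107.2885       321.8655
  4     5,125.00     4,180.4028    16,721.6113
  Σ                  4,519.3787    17,388.0585
Price P = Σ PV = 4,519.3787.
Macaulay duration = Σ(t·PV) / P = 17,388.0585 / 4,519.3787 = 3.84744 half-year periods.
In years: 3.84744 / 2 = 1.92372 years.

1.924 years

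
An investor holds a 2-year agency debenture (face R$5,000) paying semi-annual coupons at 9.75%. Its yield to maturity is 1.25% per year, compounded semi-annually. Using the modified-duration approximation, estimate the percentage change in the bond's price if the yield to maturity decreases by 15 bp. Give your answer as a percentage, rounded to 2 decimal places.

+0.28%

Periodic yield y = 0.00625. Modified duration first:
  t   CF        PV=CF/(1+0.00625)^t    t·PV
  1       243.75       242.2360       242.2360
  2       243.75       240.7315       481.4629
  3       243.75       239.2362       717.7087
  4     5,243.75     5,114.6793    20,458.7171
  Σ                  5,836.8830    21,900.1247
P = 5,836.8830; D_Mac = 3.75202 half-year periods = 1.87601 yrs; D_mod = 1.87601/(1+0.00625) = 1.86436 yrs.
ΔP/P ≈ -D_mod · Δy = -1.86436 × (-0.0015) = +0.002797 = +0.2797%.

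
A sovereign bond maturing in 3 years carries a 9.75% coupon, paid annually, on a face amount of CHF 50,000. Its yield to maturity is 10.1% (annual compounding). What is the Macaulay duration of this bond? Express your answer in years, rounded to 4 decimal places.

2.7402 years

Periodic yield y = 0.101. Discount each cash flow and weight by its year:
  t   CF        PV=CF/(1+0.101)^t    t·PV
  1     4,875.00     4,427.7929     4,427.7929
  2     4,875.00     4,021.6103     8,043.2206
  3    54,875.00    41,116.1627   123,348.4882
  Σ                 49,565.5659   135,819.5017
Price P = Σ PV = 49,565.5659.
Macaulay duration = Σ(t·PV) / P = 135,819.5017 / 49,565.5659 = 2.74020 years.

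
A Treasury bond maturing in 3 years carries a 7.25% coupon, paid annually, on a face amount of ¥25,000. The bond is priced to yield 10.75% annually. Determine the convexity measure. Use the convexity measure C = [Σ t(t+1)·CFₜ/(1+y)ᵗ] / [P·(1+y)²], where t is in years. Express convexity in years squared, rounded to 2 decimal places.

8.88

With y = 0.1075:
  t   CF        PV=CF/(1+0.1075)^t    t·PV        t(t+1)·PV
  1     1,812.50     1,636.5688     1,636.5688       3,273.1377
  2     1,812.50     1,477.7145     2,955.4291       8,866.2872
  3    26,812.50    19,738.1345    59,214.4036     236,857.6144
  Σ                 22,852.4179    63,806.4015     248,997.0394
P = 22,852.4179.
Convexity = Σ t(t+1)·PV / [P·(1+y)²] = 248,997.0394 / (22,852.4179 × 1.226556) = 8.88330.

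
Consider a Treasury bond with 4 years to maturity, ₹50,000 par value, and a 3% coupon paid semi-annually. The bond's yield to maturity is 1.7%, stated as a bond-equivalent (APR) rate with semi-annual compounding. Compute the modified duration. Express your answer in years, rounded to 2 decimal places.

3.77 years

Periodic yield y = 0.0085. First find Macaulay duration:
  t   CF        PV=CF/(1+0.0085)^t    t·PV
  1       750.00       743.6787       743.6787
  2       750.00       737.4107     1,474.8215
  3       750.00       731.1956     2,193.5867
  4       750.00       725.0328     2,900.1312
  5       750.00       718.9220     3,594.6098
  6       750.00       712.8626     4,277.1758
  7       750.00       706.8544     4,947.9806
  8    50,750.00    47,427.3464   379,418.7712
  Σ                 52,503.3032   399,550.7555
P = 52,503.3032; Macaulay duration = 399,550.7555 / 52,503.3032 = 7.61001 half-year periods = 3.80501 years.
Modified duration = D_Mac / (1 + y) = 3.80501 / 1.0085 = 3.77294 years.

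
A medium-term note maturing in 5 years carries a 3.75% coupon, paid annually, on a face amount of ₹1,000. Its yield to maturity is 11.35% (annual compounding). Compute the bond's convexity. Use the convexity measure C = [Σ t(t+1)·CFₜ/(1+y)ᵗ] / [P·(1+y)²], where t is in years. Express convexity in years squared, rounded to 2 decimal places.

21.51

With y = 0.1135:
  t   CF        PV=CF/(1+0.1135)^t    t·PV        t(t+1)·PV
  1        37.50        33.6776        33.6776          67.3552
  2        37.50        30.2448        60.4896         181.4688
  3        37.50        27.1619        81.4858         325.9431
  4        37.50        24.3933        97.5732         487.8658
  5     1,037.50       606.0898     3,030.4492      18,182.6950
  Σ                    721.5675     3,303.6753      19,245.3280
P = 721.5675.
Convexity = Σ t(t+1)·PV / [P·(1+y)²] = 19,245.3280 / (721.5675 × 1.239882) = 21.51136.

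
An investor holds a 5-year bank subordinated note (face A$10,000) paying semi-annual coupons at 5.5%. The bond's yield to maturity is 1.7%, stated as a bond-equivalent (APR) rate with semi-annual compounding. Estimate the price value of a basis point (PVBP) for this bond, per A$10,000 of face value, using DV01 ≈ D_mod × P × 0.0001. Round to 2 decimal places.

Periodic yield y = 0.0085.
  t   CF        PV=CF/(1+0.0085)^t    t·PV
  1       275.00       272.6822       272.6822
  2       275.00       270.3839       540.7679
  3       275.00       268.1050       804.3151
  4       275.00       265.8454     1,063.3814
  5       275.00       263.6047     1,318.0236
  6       275.00       261.3830     1,568.2978
  7       275.00       259.1799     1,814.2595
  8       275.00       256.9955     2,055.9638
  9       275.00       254.8294     2,293.4648
  10   10,275.00     9,441.1045    94,411.0451
  Σ                 11,814.1136   106,142.2012
P = 11,814.1136; D_Mac = 8.98436 half-year periods = 4.49218 yrs; D_mod = 4.45432 yrs.
DV01 ≈ 4.45432 × 11,814.1136 × 0.0001 = 5.262380.

A$5.26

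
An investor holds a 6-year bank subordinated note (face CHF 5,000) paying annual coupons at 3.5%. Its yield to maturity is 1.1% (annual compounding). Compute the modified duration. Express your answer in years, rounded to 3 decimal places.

5.490 years

Periodic yield y = 0.011. First find Macaulay duration:
  t   CF        PV=CF/(1+0.011)^t    t·PV
  1       175.00       173.0959       173.0959
  2       175.00       171.2126       342.4252
  3       175.00       169.3498       508.0493
  4       175.00       167.5072       670.0287
  5       175.00       165.6846       828.4232
  6     5,175.00     4,846.2233    29,077.3398
  Σ                  5,693.0734    31,599.3621
P = 5,693.0734; Macaulay duration = 31,599.3621 / 5,693.0734 = 5.55049 years.
Modified duration = D_Mac / (1 + y) = 5.55049 / 1.011 = 5.49010 years.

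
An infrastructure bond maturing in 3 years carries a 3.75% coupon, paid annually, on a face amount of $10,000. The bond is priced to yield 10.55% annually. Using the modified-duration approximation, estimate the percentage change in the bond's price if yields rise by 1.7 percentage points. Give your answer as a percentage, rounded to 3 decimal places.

Periodic yield y = 0.1055. Modified duration first:
  t   CF        PV=CF/(1+0.1055)^t    t·PV
  1       375.00       339.2130       339.2130
  2       375.00       306.8413       613.6825
  3    10,375.00     7,679.1273    23,037.3818
  Σ                  8,325.1816    23,990.2773
P = 8,325.1816; D_Mac = 2.88165 yrs; D_mod = 2.88165/(1+0.1055) = 2.60665 yrs.
ΔP/P ≈ -D_mod · Δy = -2.60665 × (+0.017) = -0.044313 = -4.4313%.

-4.431%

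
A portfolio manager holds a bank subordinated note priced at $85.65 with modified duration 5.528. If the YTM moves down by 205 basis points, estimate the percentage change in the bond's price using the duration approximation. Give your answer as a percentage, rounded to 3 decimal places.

Duration approximation: ΔP/P ≈ -D_mod · Δy = -5.528 × (-0.0205) = +0.113324.
As a percentage: +11.3324%.

+11.332%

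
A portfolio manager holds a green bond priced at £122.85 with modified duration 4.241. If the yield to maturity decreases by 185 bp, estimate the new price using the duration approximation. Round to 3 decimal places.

Duration approximation: ΔP/P ≈ -D_mod · Δy = -4.241 × (-0.0185) = +0.0784585.
New price ≈ 122.85 × (1 + 0.0784585) = 132.488626725.

£132.489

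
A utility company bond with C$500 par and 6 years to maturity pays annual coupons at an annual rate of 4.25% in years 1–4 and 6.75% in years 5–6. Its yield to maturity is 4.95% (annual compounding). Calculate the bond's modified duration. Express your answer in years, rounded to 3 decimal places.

5.156 years

Periodic yield y = 0.0495. First find Macaulay duration:
  t   CF        PV=CF/(1+0.0495)^t    t·PV
  1        21.25        20.2477        20.2477
  2        21.25        19.2927        38.5855
  3        21.25        18.3828        55.1484
  4        21.25        17.5158        70.0631
  5        33.75        26.5071       132.5353
  6       533.75       399.4323     2,396.5941
  Σ                    501.3785     2,713.1741
P = 501.3785; Macaulay duration = 2,713.1741 / 501.3785 = 5.41143 years.
Modified duration = D_Mac / (1 + y) = 5.41143 / 1.0495 = 5.15620 years.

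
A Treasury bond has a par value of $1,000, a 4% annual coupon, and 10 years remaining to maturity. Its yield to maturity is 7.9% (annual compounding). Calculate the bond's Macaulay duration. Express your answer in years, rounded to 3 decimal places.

Periodic yield y = 0.079. Discount each cash flow and weight by its year:
  t   CF        PV=CF/(1+0.079)^t    t·PV
  1        40.00        37.0714        37.0714
  2        40.00        34.3571        68.7143
  3        40.00        31.8417        95.5250
  4        40.00        29.5103       118.0414
  5        40.00        27.3497       136.7486
  6        40.00        25.3473       152.0837
  7        40.00        23.4915       164.4402
  8        40.00        21.7715       174.1720
  9        40.00        20.1775       181.5973
  10    1,040.00       486.2044     4,862.0441
  Σ                    737.1223     5,990.4379
Price P = Σ PV = 737.1223.
Macaulay duration = Σ(t·PV) / P = 5,990.4379 / 737.1223 = 8.12679 years.

8.127 years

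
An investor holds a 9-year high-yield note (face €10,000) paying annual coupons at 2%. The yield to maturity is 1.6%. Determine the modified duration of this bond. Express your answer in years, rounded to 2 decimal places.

Periodic yield y = 0.016. First find Macaulay duration:
  t   CF        PV=CF/(1+0.016)^t    t·PV
  1       200.00       196.8504       196.8504
  2       200.00       193.7504       387.5008
  3       200.00       190.6992       572.0976
  4       200.00       187.6961       750.7843
  5       200.00       184.7402       923.7011
  6       200.00       181.8309     1,090.9855
  7       200.00       178.9674     1,252.7721
  8       200.00       176.1491     1,409.1925
  9    10,200.00     8,842.1281    79,579.1525
  Σ                 10,332.8118    86,163.0368
P = 10,332.8118; Macaulay duration = 86,163.0368 / 10,332.8118 = 8.33878 years.
Modified duration = D_Mac / (1 + y) = 8.33878 / 1.016 = 8.20746 years.

8.21 years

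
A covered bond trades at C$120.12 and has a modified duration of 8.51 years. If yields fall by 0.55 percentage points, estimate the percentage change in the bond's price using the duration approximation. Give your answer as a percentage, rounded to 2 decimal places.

+4.68%

Duration approximation: ΔP/P ≈ -D_mod · Δy = -8.51 × (-0.0055) = +0.046805.
As a percentage: +4.6805%.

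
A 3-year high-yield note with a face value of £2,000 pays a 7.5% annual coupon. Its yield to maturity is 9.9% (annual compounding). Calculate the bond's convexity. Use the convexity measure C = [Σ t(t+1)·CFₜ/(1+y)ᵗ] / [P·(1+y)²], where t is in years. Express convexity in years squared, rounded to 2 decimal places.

With y = 0.099:
  t   CF        PV=CF/(1+0.099)^t    t·PV        t(t+1)·PV
  1       150.00       136.4877       136.4877         272.9754
  2       150.00       124.1926       248.3853         745.1559
  3     2,150.00     1,619.7403     4,859.2208      19,436.8834
  Σ                  1,880.4206     5,244.0938      20,455.0147
P = 1,880.4206.
Convexity = Σ t(t+1)·PV / [P·(1+y)²] = 20,455.0147 / (1,880.4206 × 1.207801) = 9.00636.

9.01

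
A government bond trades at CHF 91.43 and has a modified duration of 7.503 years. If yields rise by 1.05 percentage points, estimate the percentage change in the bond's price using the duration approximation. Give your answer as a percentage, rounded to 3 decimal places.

-7.878%

Duration approximation: ΔP/P ≈ -D_mod · Δy = -7.503 × (+0.0105) = -0.0787815.
As a percentage: -7.87815%.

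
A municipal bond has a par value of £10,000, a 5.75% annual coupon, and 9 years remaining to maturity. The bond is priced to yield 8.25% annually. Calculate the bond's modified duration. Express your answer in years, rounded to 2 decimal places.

6.56 years

Periodic yield y = 0.0825. First find Macaulay duration:
  t   CF        PV=CF/(1+0.0825)^t    t·PV
  1       575.00       531.1778       531.1778
  2       575.00       490.6955       981.3909
  3       575.00       453.2983     1,359.8950
  4       575.00       418.7514     1,675.0054
  5       575.00       386.8373     1,934.1864
  6       575.00       357.3555     2,144.1327
  7       575.00       330.1205     2,310.8436
  8       575.00       304.9612     2,439.6897
  9    10,575.00     5,181.1866    46,630.6791
  Σ                  8,454.3840    60,007.0007
P = 8,454.3840; Macaulay duration = 60,007.0007 / 8,454.3840 = 7.09774 years.
Modified duration = D_Mac / (1 + y) = 7.09774 / 1.0825 = 6.55680 years.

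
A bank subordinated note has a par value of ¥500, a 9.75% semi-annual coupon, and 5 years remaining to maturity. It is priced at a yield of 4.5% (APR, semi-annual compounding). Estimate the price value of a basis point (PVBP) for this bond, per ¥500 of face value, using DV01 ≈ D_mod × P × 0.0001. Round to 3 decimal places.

Periodic yield y = 0.0225.
  t   CF        PV=CF/(1+0.0225)^t    t·PV
  1       24.375        23.8386        23.8386
  2       24.375        23.3141        46.6281
  3       24.375        22.8010        68.4031
  4       24.375        22.2993        89.1972
  5       24.375        21.8086       109.0431
  6       24.375        21.3287       127.9723
  7       24.375        20.8594       146.0157
  8       24.375        20.4004       163.2030
  9       24.375        19.9515       179.5632
  10     524.375       419.7675     4,197.6750
  Σ                    616.3691     5,151.5393
P = 616.3691; D_Mac = 8.35788 half-year periods = 4.17894 yrs; D_mod = 4.08698 yrs.
DV01 ≈ 4.08698 × 616.3691 × 0.0001 = 0.251909.

¥0.252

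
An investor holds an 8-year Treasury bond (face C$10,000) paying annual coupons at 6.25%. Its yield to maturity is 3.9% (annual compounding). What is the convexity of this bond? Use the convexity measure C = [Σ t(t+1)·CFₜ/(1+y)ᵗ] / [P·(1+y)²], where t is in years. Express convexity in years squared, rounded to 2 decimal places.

51.84

With y = 0.039:
  t   CF        PV=CF/(1+0.039)^t    t·PV        t(t+1)·PV
  1       625.00       601.5399       601.5399       1,203.0799
  2       625.00       578.9605     1,157.9210       3,473.7629
  3       625.00       557.2286     1,671.6857       6,686.7428
  4       625.00       536.3124     2,145.2495      10,726.2477
  5       625.00       516.1813     2,580.9066      15,485.4394
  6       625.00       496.8059     2,980.8353      20,865.8472
  7       625.00       478.1577     3,347.1041      26,776.8331
  8    10,625.00     7,823.5625    62,588.5003     563,296.5025
  Σ                 11,588.7488    77,073.7425     648,514.4555
P = 11,588.7488.
Convexity = Σ t(t+1)·PV / [P·(1+y)²] = 648,514.4555 / (11,588.7488 × 1.079521) = 51.83845.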